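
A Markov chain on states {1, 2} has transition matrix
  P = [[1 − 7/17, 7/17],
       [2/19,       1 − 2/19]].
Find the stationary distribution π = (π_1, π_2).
π_1 = 34/167, π_2 = 133/167

Solve πP = π with π_1 + π_2 = 1. From πP = π: π_1 · (1 − 7/17) + π_2 · 2/19 = π_1 ⇒ π_2 · 2/19 = π_1 · 7/17 ⇒ π_2/π_1 = (7/17)/(2/19) = 133/34. Together with π_1 + π_2 = 1:
  π_1 = (2/19)/(7/17 + 2/19) = (2/19)/(167/323) = 34/167,
  π_2 = (7/17)/(7/17 + 2/19) = (7/17)/(167/323) = 133/167.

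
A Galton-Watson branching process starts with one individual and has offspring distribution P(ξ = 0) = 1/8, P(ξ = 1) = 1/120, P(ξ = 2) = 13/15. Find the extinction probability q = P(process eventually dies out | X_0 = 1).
q = 15/104

The pgf is f(s) = 1/8 + 1/120·s + 13/15·s². The extinction probability q is the smallest fixed point of f in [0, 1]. Setting s = f(s):
  13/15·s² + (1/120 − 1)·s + 1/8 = 0
  13/15·s² − (1/8 + 13/15)·s + 1/8 = 0
which factors as (s − 1)·(13/15·s − 1/8) = 0, giving roots s = 1 and s = (1/8)/(13/15) = 15/104.
Mean offspring μ = 1/120 + 2·13/15 = 209/120 > 1 (supercritical), so q < 1. The extinction probability is the smaller root: q = (1/8)/(13/15) = 15/104.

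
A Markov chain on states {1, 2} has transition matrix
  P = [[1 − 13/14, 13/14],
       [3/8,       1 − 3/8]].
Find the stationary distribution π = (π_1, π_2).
π_1 = 21/73, π_2 = 52/73

Solve πP = π with π_1 + π_2 = 1. From πP = π: π_1 · (1 − 13/14) + π_2 · 3/8 = π_1 ⇒ π_2 · 3/8 = π_1 · 13/14 ⇒ π_2/π_1 = (13/14)/(3/8) = 52/21. Together with π_1 + π_2 = 1:
  π_1 = (3/8)/(13/14 + 3/8) = (3/8)/(73/56) = 21/73,
  π_2 = (13/14)/(13/14 + 3/8) = (13/14)/(73/56) = 52/73.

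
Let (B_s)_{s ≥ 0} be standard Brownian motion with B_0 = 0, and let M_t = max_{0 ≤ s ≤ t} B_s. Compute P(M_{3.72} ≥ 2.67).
P(M_{3.72} ≥ 2.67) = 2·P(B_{3.72} ≥ 2.67) = 2(1 − Φ(2.67/√3.72)) ≈ 0.1663

By the reflection principle for Brownian motion, P(M_t ≥ a) = 2 · P(B_t ≥ a) for a ≥ 0. Since B_t ~ N(0, t), P(B_t ≥ 2.67) = 1 − Φ(2.67/√t) = 1 − Φ(2.67/√3.72) = 1 − Φ(1.3843). So
  P(M_{3.72} ≥ 2.67) = 2(1 − Φ(1.3843)) ≈ 0.1663.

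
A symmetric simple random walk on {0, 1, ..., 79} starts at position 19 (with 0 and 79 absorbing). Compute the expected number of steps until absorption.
E[τ | X_0 = 19] = 1140

Let v_k = E[τ | X_0 = k]. Boundary: v_0 = v_79 = 0. Recurrence: v_k = 1 + (v_{k-1} + v_{k+1})/2 for 1 ≤ k ≤ 78. The particular solution to v_k − (v_{k-1} + v_{k+1})/2 = 1 is v_k = −k^2. Adding homogeneous solution A + B k and matching boundaries gives v_k = k (79 − k). Substituting k = 19: v_19 = 19 · 60 = 1140.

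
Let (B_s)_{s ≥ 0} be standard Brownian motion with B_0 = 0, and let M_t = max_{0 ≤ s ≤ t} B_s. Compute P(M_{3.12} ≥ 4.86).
P(M_{3.12} ≥ 4.86) = 2·P(B_{3.12} ≥ 4.86) = 2(1 − Φ(4.86/√3.12)) ≈ 0.0059

By the reflection principle for Brownian motion, P(M_t ≥ a) = 2 · P(B_t ≥ a) for a ≥ 0. Since B_t ~ N(0, t), P(B_t ≥ 4.86) = 1 − Φ(4.86/√t) = 1 − Φ(4.86/√3.12) = 1 − Φ(2.7514). So
  P(M_{3.12} ≥ 4.86) = 2(1 − Φ(2.7514)) ≈ 0.0059.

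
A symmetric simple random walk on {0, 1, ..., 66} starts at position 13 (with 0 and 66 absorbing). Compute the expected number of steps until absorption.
E[τ | X_0 = 13] = 689

Let v_k = E[τ | X_0 = k]. Boundary: v_0 = v_66 = 0. Recurrence: v_k = 1 + (v_{k-1} + v_{k+1})/2 for 1 ≤ k ≤ 65. The particular solution to v_k − (v_{k-1} + v_{k+1})/2 = 1 is v_k = −k^2. Adding homogeneous solution A + B k and matching boundaries gives v_k = k (66 − k). Substituting k = 13: v_13 = 13 · 53 = 689.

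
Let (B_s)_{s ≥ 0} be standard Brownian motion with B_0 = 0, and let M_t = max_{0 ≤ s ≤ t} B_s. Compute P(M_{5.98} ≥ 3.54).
P(M_{5.98} ≥ 3.54) = 2·P(B_{5.98} ≥ 3.54) = 2(1 − Φ(3.54/√5.98)) ≈ 0.1477

By the reflection principle for Brownian motion, P(M_t ≥ a) = 2 · P(B_t ≥ a) for a ≥ 0. Since B_t ~ N(0, t), P(B_t ≥ 3.54) = 1 − Φ(3.54/√t) = 1 − Φ(3.54/√5.98) = 1 − Φ(1.4476). So
  P(M_{5.98} ≥ 3.54) = 2(1 − Φ(1.4476)) ≈ 0.1477.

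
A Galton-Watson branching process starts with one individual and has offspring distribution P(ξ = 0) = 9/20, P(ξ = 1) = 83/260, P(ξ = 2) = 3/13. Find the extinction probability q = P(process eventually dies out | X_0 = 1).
q = 1

Mean offspring μ = 0·9/20 + 1·83/260 + 2·3/13 = 203/260 ≤ 1. For μ ≤ 1 with offspring not concentrated at 1, the Galton-Watson process goes extinct almost surely, so q = 1.
(Algebraic check: The pgf is f(s) = 9/20 + 83/260·s + 3/13·s². The extinction probability q is the smallest fixed point of f in [0, 1]. Setting s = f(s):
  3/13·s² + (83/260 − 1)·s + 9/20 = 0
  3/13·s² − (9/20 + 3/13)·s + 9/20 = 0
which factors as (s − 1)·(3/13·s − 9/20) = 0, giving roots s = 1 and s = (9/20)/(3/13) = 39/20. Since 39/20 ≥ 1, the smallest root in [0, 1] is s = 1.)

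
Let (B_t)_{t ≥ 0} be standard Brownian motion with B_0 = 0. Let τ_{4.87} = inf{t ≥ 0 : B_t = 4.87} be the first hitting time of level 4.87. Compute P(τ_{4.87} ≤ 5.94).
P(τ_{4.87} ≤ 5.94) = 2(1 − Φ(4.87/√5.94)) = 2(1 − Φ(1.9982)) ≈ 0.0457

By the reflection principle for standard BM, P(τ_b ≤ t) = 2 · P(B_t ≥ b). Since B_t ~ N(0, t), P(B_t ≥ 4.87) = 1 − Φ(4.87/√t) = 1 − Φ(4.87/√5.94) = 1 − Φ(1.9982) ≈ 0.02285. Doubling: P(τ_{4.87} ≤ 5.94) ≈ 2 · 0.02285 = 0.04570 ≈ 0.0457.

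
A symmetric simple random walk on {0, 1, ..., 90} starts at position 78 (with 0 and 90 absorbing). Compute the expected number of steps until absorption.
E[τ | X_0 = 78] = 936

Let v_k = E[τ | X_0 = k]. Boundary: v_0 = v_90 = 0. Recurrence: v_k = 1 + (v_{k-1} + v_{k+1})/2 for 1 ≤ k ≤ 89. The particular solution to v_k − (v_{k-1} + v_{k+1})/2 = 1 is v_k = −k^2. Adding homogeneous solution A + B k and matching boundaries gives v_k = k (90 − k). Substituting k = 78: v_78 = 78 · 12 = 936.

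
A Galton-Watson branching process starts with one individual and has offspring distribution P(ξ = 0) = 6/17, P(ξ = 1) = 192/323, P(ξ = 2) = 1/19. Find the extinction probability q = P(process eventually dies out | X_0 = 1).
q = 1

Mean offspring μ = 0·6/17 + 1·192/323 + 2·1/19 = 226/323 ≤ 1. For μ ≤ 1 with offspring not concentrated at 1, the Galton-Watson process goes extinct almost surely, so q = 1.
(Algebraic check: The pgf is f(s) = 6/17 + 192/323·s + 1/19·s². The extinction probability q is the smallest fixed point of f in [0, 1]. Setting s = f(s):
  1/19·s² + (192/323 − 1)·s + 6/17 = 0
  1/19·s² − (6/17 + 1/19)·s + 6/17 = 0
which factors as (s − 1)·(1/19·s − 6/17) = 0, giving roots s = 1 and s = (6/17)/(1/19) = 114/17. Since 114/17 ≥ 1, the smallest root in [0, 1] is s = 1.)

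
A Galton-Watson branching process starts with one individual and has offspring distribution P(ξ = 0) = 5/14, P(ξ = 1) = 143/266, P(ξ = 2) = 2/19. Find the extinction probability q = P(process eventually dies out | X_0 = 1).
q = 1

Mean offspring μ = 0·5/14 + 1·143/266 + 2·2/19 = 199/266 ≤ 1. For μ ≤ 1 with offspring not concentrated at 1, the Galton-Watson process goes extinct almost surely, so q = 1.
(Algebraic check: The pgf is f(s) = 5/14 + 143/266·s + 2/19·s². The extinction probability q is the smallest fixed point of f in [0, 1]. Setting s = f(s):
  2/19·s² + (143/266 − 1)·s + 5/14 = 0
  2/19·s² − (5/14 + 2/19)·s + 5/14 = 0
which factors as (s − 1)·(2/19·s − 5/14) = 0, giving roots s = 1 and s = (5/14)/(2/19) = 95/28. Since 95/28 ≥ 1, the smallest root in [0, 1] is s = 1.)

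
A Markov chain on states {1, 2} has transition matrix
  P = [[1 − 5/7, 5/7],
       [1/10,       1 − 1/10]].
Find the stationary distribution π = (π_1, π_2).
π_1 = 7/57, π_2 = 50/57

Solve πP = π with π_1 + π_2 = 1. From πP = π: π_1 · (1 − 5/7) + π_2 · 1/10 = π_1 ⇒ π_2 · 1/10 = π_1 · 5/7 ⇒ π_2/π_1 = (5/7)/(1/10) = 50/7. Together with π_1 + π_2 = 1:
  π_1 = (1/10)/(5/7 + 1/10) = (1/10)/(57/70) = 7/57,
  π_2 = (5/7)/(5/7 + 1/10) = (5/7)/(57/70) = 50/57.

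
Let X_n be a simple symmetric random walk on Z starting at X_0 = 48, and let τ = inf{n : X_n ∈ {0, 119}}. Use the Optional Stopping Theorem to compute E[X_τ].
E[X_τ] = 48

X_n is a martingale and τ is a bounded-mean stopping time (indeed τ is finite a.s. with bounded expectation since the walk is in a bounded region). By the OST, E[X_τ] = E[X_0] = 48. Equivalently: E[X_τ] = 119 · P(hit 119 first) + 0 · P(hit 0 first) = 119 · (48/119) = 48.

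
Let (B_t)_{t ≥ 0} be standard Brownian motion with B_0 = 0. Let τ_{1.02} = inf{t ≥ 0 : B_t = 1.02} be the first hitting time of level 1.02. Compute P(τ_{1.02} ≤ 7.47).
P(τ_{1.02} ≤ 7.47) = 2(1 − Φ(1.02/√7.47)) = 2(1 − Φ(0.3732)) ≈ 0.7090

By the reflection principle for standard BM, P(τ_b ≤ t) = 2 · P(B_t ≥ b). Since B_t ~ N(0, t), P(B_t ≥ 1.02) = 1 − Φ(1.02/√t) = 1 − Φ(1.02/√7.47) = 1 − Φ(0.3732) ≈ 0.35450. Doubling: P(τ_{1.02} ≤ 7.47) ≈ 2 · 0.35450 = 0.70900 ≈ 0.7090.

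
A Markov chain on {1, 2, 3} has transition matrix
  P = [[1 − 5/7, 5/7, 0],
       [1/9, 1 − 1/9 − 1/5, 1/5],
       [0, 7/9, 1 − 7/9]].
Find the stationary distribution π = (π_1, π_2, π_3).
π = (49/445, 63/89, 81/445)

This is a birth-death chain on three states, which satisfies detailed balance: π_1 · P_{12} = π_2 · P_{21} and π_2 · P_{23} = π_3 · P_{32}.
From π_1 · 5/7 = π_2 · 1/9: π_2/π_1 = (5/7)/(1/9) = 45/7.
From π_2 · 1/5 = π_3 · 7/9: π_3/π_2 = (1/5)/(7/9) = 9/35.
Take π_1 proportional to 1; then unnormalized π = (1, 45/7, 81/49). Normalize by dividing by the sum 445/49:
  π = (49/445, 63/89, 81/445).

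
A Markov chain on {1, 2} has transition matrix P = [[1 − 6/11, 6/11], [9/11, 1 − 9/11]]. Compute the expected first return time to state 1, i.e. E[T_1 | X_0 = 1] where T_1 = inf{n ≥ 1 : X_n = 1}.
E[T_1 | X_0 = 1] = 1/π_1 = 5/3

For an irreducible recurrent Markov chain with stationary distribution π, E[T_i | X_0 = i] = 1/π_i (Kac's formula). Here π_1 = (9/11)/(6/11 + 9/11) = (9/11)/(15/11) = 3/5, so E[T_1 | X_0 = 1] = 1/π_1 = (6/11 + 9/11)/(9/11) = (15/11)/(9/11) = 5/3.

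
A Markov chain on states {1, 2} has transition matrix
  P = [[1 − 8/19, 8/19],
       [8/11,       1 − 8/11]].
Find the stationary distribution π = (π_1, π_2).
π_1 = 19/30, π_2 = 11/30

Solve πP = π with π_1 + π_2 = 1. From πP = π: π_1 · (1 − 8/19) + π_2 · 8/11 = π_1 ⇒ π_2 · 8/11 = π_1 · 8/19 ⇒ π_2/π_1 = (8/19)/(8/11) = 11/19. Together with π_1 + π_2 = 1:
  π_1 = (8/11)/(8/19 + 8/11) = (8/11)/(240/209) = 19/30,
  π_2 = (8/19)/(8/19 + 8/11) = (8/19)/(240/209) = 11/30.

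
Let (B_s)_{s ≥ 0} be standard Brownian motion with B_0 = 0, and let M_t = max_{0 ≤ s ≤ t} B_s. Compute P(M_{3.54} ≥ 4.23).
P(M_{3.54} ≥ 4.23) = 2·P(B_{3.54} ≥ 4.23) = 2(1 − Φ(4.23/√3.54)) ≈ 0.0246

By the reflection principle for Brownian motion, P(M_t ≥ a) = 2 · P(B_t ≥ a) for a ≥ 0. Since B_t ~ N(0, t), P(B_t ≥ 4.23) = 1 − Φ(4.23/√t) = 1 − Φ(4.23/√3.54) = 1 − Φ(2.2482). So
  P(M_{3.54} ≥ 4.23) = 2(1 − Φ(2.2482)) ≈ 0.0246.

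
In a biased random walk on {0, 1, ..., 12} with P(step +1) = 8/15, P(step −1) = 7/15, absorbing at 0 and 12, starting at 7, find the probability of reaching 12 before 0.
P(hit 12 before 0) = (1 − (7/8)^7) / (1 − (7/8)^12) = 41733619712/54878189535

Let u_k denote P(reach 12 before 0 | start at k). Boundary: u_0 = 0, u_12 = 1. Recurrence: u_k = 8/15·u_{k+1} + 7/15·u_{k-1} for 1 ≤ k ≤ 11. Try u_k = A + B·r^k with r = q/p = (7/15)/(8/15) = 7/8. Substitution satisfies the recurrence; boundary conditions give:
  u_k = (1 − r^k) / (1 − r^N) = (1 − (7/8)^7) / (1 − (7/8)^12) = 41733619712/54878189535.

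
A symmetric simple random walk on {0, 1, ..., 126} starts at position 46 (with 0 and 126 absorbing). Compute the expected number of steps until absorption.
E[τ | X_0 = 46] = 3680

Let v_k = E[τ | X_0 = k]. Boundary: v_0 = v_126 = 0. Recurrence: v_k = 1 + (v_{k-1} + v_{k+1})/2 for 1 ≤ k ≤ 125. The particular solution to v_k − (v_{k-1} + v_{k+1})/2 = 1 is v_k = −k^2. Adding homogeneous solution A + B k and matching boundaries gives v_k = k (126 − k). Substituting k = 46: v_46 = 46 · 80 = 3680.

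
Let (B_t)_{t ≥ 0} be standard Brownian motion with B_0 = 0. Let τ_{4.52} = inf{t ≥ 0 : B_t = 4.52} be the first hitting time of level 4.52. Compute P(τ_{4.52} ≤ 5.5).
P(τ_{4.52} ≤ 5.5) = 2(1 − Φ(4.52/√5.5)) = 2(1 − Φ(1.9273)) ≈ 0.0539

By the reflection principle for standard BM, P(τ_b ≤ t) = 2 · P(B_t ≥ b). Since B_t ~ N(0, t), P(B_t ≥ 4.52) = 1 − Φ(4.52/√t) = 1 − Φ(4.52/√5.5) = 1 − Φ(1.9273) ≈ 0.02697. Doubling: P(τ_{4.52} ≤ 5.5) ≈ 2 · 0.02697 = 0.05394 ≈ 0.0539.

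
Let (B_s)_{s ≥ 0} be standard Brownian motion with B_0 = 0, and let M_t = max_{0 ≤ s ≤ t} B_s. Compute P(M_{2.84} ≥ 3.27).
P(M_{2.84} ≥ 3.27) = 2·P(B_{2.84} ≥ 3.27) = 2(1 − Φ(3.27/√2.84)) ≈ 0.0523

By the reflection principle for Brownian motion, P(M_t ≥ a) = 2 · P(B_t ≥ a) for a ≥ 0. Since B_t ~ N(0, t), P(B_t ≥ 3.27) = 1 − Φ(3.27/√t) = 1 − Φ(3.27/√2.84) = 1 − Φ(1.9404). So
  P(M_{2.84} ≥ 3.27) = 2(1 − Φ(1.9404)) ≈ 0.0523.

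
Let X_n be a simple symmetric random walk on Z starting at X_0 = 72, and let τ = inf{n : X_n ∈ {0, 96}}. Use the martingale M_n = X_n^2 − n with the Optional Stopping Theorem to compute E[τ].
E[τ] = 1728

M_n = X_n^2 − n is a martingale (since E[X_{n+1}^2 | F_n] = X_n^2 + 1). By OST (τ has finite mean in a bounded region), E[M_τ] = E[M_0] = X_0^2 − 0 = 72^2 = 5184. Also E[M_τ] = E[X_τ^2] − E[τ]. The walk exits at 0 or 96, with P(hit 96 first) = 72/96, so E[X_τ^2] = 96^2 · 72/96 + 0 = 6912. Thus E[τ] = E[X_τ^2] − E[M_τ] = 6912 − 5184 = 1728 = 72(96 − 72) = 1728.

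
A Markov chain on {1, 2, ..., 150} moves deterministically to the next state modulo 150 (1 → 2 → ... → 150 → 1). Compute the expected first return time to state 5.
E[T_5 | X_0 = 5] = 150

The chain cycles deterministically, so starting at state 5 it returns in exactly 150 steps. Equivalently, the stationary distribution is uniform π_j = 1/150 for every state j, so by Kac's formula E[T_5] = 1/π_5 = 150.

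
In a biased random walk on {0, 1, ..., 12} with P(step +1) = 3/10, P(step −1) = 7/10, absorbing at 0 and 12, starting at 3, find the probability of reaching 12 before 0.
P(hit 12 before 0) = (1 − (7/3)^3) / (1 − (7/3)^12) = 19683/43799860

Let u_k denote P(reach 12 before 0 | start at k). Boundary: u_0 = 0, u_12 = 1. Recurrence: u_k = 3/10·u_{k+1} + 7/10·u_{k-1} for 1 ≤ k ≤ 11. Try u_k = A + B·r^k with r = q/p = (7/10)/(3/10) = 7/3. Substitution satisfies the recurrence; boundary conditions give:
  u_k = (1 − r^k) / (1 − r^N) = (1 − (7/3)^3) / (1 − (7/3)^12) = 19683/43799860.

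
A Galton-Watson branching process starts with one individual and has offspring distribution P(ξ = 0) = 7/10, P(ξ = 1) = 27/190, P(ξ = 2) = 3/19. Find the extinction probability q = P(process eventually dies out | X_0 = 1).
q = 1

Mean offspring μ = 0·7/10 + 1·27/190 + 2·3/19 = 87/190 ≤ 1. For μ ≤ 1 with offspring not concentrated at 1, the Galton-Watson process goes extinct almost surely, so q = 1.
(Algebraic check: The pgf is f(s) = 7/10 + 27/190·s + 3/19·s². The extinction probability q is the smallest fixed point of f in [0, 1]. Setting s = f(s):
  3/19·s² + (27/190 − 1)·s + 7/10 = 0
  3/19·s² − (7/10 + 3/19)·s + 7/10 = 0
which factors as (s − 1)·(3/19·s − 7/10) = 0, giving roots s = 1 and s = (7/10)/(3/19) = 133/30. Since 133/30 ≥ 1, the smallest root in [0, 1] is s = 1.)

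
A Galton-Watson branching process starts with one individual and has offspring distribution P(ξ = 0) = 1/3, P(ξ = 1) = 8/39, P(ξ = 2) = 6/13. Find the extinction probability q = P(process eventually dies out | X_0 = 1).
q = 13/18

The pgf is f(s) = 1/3 + 8/39·s + 6/13·s². The extinction probability q is the smallest fixed point of f in [0, 1]. Setting s = f(s):
  6/13·s² + (8/39 − 1)·s + 1/3 = 0
  6/13·s² − (1/3 + 6/13)·s + 1/3 = 0
which factors as (s − 1)·(6/13·s − 1/3) = 0, giving roots s = 1 and s = (1/3)/(6/13) = 13/18.
Mean offspring μ = 8/39 + 2·6/13 = 44/39 > 1 (supercritical), so q < 1. The extinction probability is the smaller root: q = (1/3)/(6/13) = 13/18.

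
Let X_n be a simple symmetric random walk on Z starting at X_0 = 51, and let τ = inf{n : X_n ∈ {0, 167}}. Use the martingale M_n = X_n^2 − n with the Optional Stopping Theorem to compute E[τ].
E[τ] = 5916

M_n = X_n^2 − n is a martingale (since E[X_{n+1}^2 | F_n] = X_n^2 + 1). By OST (τ has finite mean in a bounded region), E[M_τ] = E[M_0] = X_0^2 − 0 = 51^2 = 2601. Also E[M_τ] = E[X_τ^2] − E[τ]. The walk exits at 0 or 167, with P(hit 167 first) = 51/167, so E[X_τ^2] = 167^2 · 51/167 + 0 = 8517. Thus E[τ] = E[X_τ^2] − E[M_τ] = 8517 − 2601 = 5916 = 51(167 − 51) = 5916.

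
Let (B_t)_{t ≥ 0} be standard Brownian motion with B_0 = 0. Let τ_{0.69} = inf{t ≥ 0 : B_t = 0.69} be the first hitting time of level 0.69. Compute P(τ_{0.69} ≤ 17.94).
P(τ_{0.69} ≤ 17.94) = 2(1 − Φ(0.69/√17.94)) = 2(1 − Φ(0.1629)) ≈ 0.8706

By the reflection principle for standard BM, P(τ_b ≤ t) = 2 · P(B_t ≥ b). Since B_t ~ N(0, t), P(B_t ≥ 0.69) = 1 − Φ(0.69/√t) = 1 − Φ(0.69/√17.94) = 1 − Φ(0.1629) ≈ 0.43530. Doubling: P(τ_{0.69} ≤ 17.94) ≈ 2 · 0.43530 = 0.87060 ≈ 0.8706.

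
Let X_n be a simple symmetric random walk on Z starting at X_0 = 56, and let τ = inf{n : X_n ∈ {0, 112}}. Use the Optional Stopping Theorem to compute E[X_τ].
E[X_τ] = 56

X_n is a martingale and τ is a bounded-mean stopping time (indeed τ is finite a.s. with bounded expectation since the walk is in a bounded region). By the OST, E[X_τ] = E[X_0] = 56. Equivalently: E[X_τ] = 112 · P(hit 112 first) + 0 · P(hit 0 first) = 112 · (56/112) = 56.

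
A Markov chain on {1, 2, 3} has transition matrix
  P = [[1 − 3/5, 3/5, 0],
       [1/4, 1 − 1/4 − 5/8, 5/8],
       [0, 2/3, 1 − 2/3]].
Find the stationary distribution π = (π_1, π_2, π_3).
π = (20/113, 48/113, 45/113)

This is a birth-death chain on three states, which satisfies detailed balance: π_1 · P_{12} = π_2 · P_{21} and π_2 · P_{23} = π_3 · P_{32}.
From π_1 · 3/5 = π_2 · 1/4: π_2/π_1 = (3/5)/(1/4) = 12/5.
From π_2 · 5/8 = π_3 · 2/3: π_3/π_2 = (5/8)/(2/3) = 15/16.
Take π_1 proportional to 1; then unnormalized π = (1, 12/5, 9/4). Normalize by dividing by the sum 113/20:
  π = (20/113, 48/113, 45/113).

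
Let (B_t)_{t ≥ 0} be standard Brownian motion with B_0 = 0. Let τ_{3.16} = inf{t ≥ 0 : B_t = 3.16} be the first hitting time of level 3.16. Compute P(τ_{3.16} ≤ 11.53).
P(τ_{3.16} ≤ 11.53) = 2(1 − Φ(3.16/√11.53)) = 2(1 − Φ(0.9306)) ≈ 0.3521

By the reflection principle for standard BM, P(τ_b ≤ t) = 2 · P(B_t ≥ b). Since B_t ~ N(0, t), P(B_t ≥ 3.16) = 1 − Φ(3.16/√t) = 1 − Φ(3.16/√11.53) = 1 − Φ(0.9306) ≈ 0.17603. Doubling: P(τ_{3.16} ≤ 11.53) ≈ 2 · 0.17603 = 0.35206 ≈ 0.3521.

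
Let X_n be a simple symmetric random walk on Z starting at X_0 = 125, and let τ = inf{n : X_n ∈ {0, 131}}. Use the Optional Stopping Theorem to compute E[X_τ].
E[X_τ] = 125

X_n is a martingale and τ is a bounded-mean stopping time (indeed τ is finite a.s. with bounded expectation since the walk is in a bounded region). By the OST, E[X_τ] = E[X_0] = 125. Equivalently: E[X_τ] = 131 · P(hit 131 first) + 0 · P(hit 0 first) = 131 · (125/131) = 125.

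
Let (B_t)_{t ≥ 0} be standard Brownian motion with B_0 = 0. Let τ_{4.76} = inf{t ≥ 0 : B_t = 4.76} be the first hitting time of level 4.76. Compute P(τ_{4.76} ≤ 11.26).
P(τ_{4.76} ≤ 11.26) = 2(1 − Φ(4.76/√11.26)) = 2(1 − Φ(1.4185)) ≈ 0.1560

By the reflection principle for standard BM, P(τ_b ≤ t) = 2 · P(B_t ≥ b). Since B_t ~ N(0, t), P(B_t ≥ 4.76) = 1 − Φ(4.76/√t) = 1 − Φ(4.76/√11.26) = 1 − Φ(1.4185) ≈ 0.07802. Doubling: P(τ_{4.76} ≤ 11.26) ≈ 2 · 0.07802 = 0.15604 ≈ 0.1560.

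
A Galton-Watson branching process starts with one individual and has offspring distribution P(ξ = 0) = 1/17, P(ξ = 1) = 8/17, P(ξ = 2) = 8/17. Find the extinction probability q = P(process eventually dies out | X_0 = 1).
q = 1/8

The pgf is f(s) = 1/17 + 8/17·s + 8/17·s². The extinction probability q is the smallest fixed point of f in [0, 1]. Setting s = f(s):
  8/17·s² + (8/17 − 1)·s + 1/17 = 0
  8/17·s² − (1/17 + 8/17)·s + 1/17 = 0
which factors as (s − 1)·(8/17·s − 1/17) = 0, giving roots s = 1 and s = (1/17)/(8/17) = 1/8.
Mean offspring μ = 8/17 + 2·8/17 = 24/17 > 1 (supercritical), so q < 1. The extinction probability is the smaller root: q = (1/17)/(8/17) = 1/8.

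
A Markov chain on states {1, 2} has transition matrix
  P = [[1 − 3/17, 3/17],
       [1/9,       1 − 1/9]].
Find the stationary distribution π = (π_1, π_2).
π_1 = 17/44, π_2 = 27/44

Solve πP = π with π_1 + π_2 = 1. From πP = π: π_1 · (1 − 3/17) + π_2 · 1/9 = π_1 ⇒ π_2 · 1/9 = π_1 · 3/17 ⇒ π_2/π_1 = (3/17)/(1/9) = 27/17. Together with π_1 + π_2 = 1:
  π_1 = (1/9)/(3/17 + 1/9) = (1/9)/(44/153) = 17/44,
  π_2 = (3/17)/(3/17 + 1/9) = (3/17)/(44/153) = 27/44.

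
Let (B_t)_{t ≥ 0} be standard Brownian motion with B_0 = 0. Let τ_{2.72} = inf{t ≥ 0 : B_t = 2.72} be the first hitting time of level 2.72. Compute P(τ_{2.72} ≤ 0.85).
P(τ_{2.72} ≤ 0.85) = 2(1 − Φ(2.72/√0.85)) = 2(1 − Φ(2.9503)) ≈ 0.0032

By the reflection principle for standard BM, P(τ_b ≤ t) = 2 · P(B_t ≥ b). Since B_t ~ N(0, t), P(B_t ≥ 2.72) = 1 − Φ(2.72/√t) = 1 − Φ(2.72/√0.85) = 1 − Φ(2.9503) ≈ 0.00159. Doubling: P(τ_{2.72} ≤ 0.85) ≈ 2 · 0.00159 = 0.00318 ≈ 0.0032.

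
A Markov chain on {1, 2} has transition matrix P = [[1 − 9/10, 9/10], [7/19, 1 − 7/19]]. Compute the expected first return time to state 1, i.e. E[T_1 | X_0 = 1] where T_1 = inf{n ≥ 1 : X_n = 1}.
E[T_1 | X_0 = 1] = 1/π_1 = 241/70

For an irreducible recurrent Markov chain with stationary distribution π, E[T_i | X_0 = i] = 1/π_i (Kac's formula). Here π_1 = (7/19)/(9/10 + 7/19) = (7/19)/(241/190) = 70/241, so E[T_1 | X_0 = 1] = 1/π_1 = (9/10 + 7/19)/(7/19) = (241/190)/(7/19) = 241/70.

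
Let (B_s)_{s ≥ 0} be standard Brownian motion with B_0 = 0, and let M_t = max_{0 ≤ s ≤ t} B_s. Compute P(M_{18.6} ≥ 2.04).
P(M_{18.6} ≥ 2.04) = 2·P(B_{18.6} ≥ 2.04) = 2(1 − Φ(2.04/√18.6)) ≈ 0.6362

By the reflection principle for Brownian motion, P(M_t ≥ a) = 2 · P(B_t ≥ a) for a ≥ 0. Since B_t ~ N(0, t), P(B_t ≥ 2.04) = 1 − Φ(2.04/√t) = 1 − Φ(2.04/√18.6) = 1 − Φ(0.4730). So
  P(M_{18.6} ≥ 2.04) = 2(1 − Φ(0.4730)) ≈ 0.6362.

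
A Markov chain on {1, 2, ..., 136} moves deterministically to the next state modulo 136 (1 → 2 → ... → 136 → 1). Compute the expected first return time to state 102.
E[T_102 | X_0 = 102] = 136

The chain cycles deterministically, so starting at state 102 it returns in exactly 136 steps. Equivalently, the stationary distribution is uniform π_j = 1/136 for every state j, so by Kac's formula E[T_102] = 1/π_102 = 136.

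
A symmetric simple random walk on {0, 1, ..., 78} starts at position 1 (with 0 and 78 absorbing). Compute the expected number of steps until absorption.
E[τ | X_0 = 1] = 77

Let v_k = E[τ | X_0 = k]. Boundary: v_0 = v_78 = 0. Recurrence: v_k = 1 + (v_{k-1} + v_{k+1})/2 for 1 ≤ k ≤ 77. The particular solution to v_k − (v_{k-1} + v_{k+1})/2 = 1 is v_k = −k^2. Adding homogeneous solution A + B k and matching boundaries gives v_k = k (78 − k). Substituting k = 1: v_1 = 1 · 77 = 77.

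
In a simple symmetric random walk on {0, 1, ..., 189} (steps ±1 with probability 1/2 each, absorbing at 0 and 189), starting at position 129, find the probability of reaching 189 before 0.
P(hit 189 before 0) = 129/189 = 43/63

Let u_k = P(hit 189 before 0 | start at k). Then u_0 = 0, u_189 = 1, and u_k = u_{k-1}/2 + u_{k+1}/2 for 1 ≤ k ≤ 188. This harmonic recurrence is solved by u_k = k/189, giving u_129 = 129/189 = 43/63.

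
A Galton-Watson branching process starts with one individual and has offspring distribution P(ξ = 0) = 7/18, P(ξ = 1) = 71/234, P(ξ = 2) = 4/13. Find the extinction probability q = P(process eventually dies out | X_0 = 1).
q = 1

Mean offspring μ = 0·7/18 + 1·71/234 + 2·4/13 = 215/234 ≤ 1. For μ ≤ 1 with offspring not concentrated at 1, the Galton-Watson process goes extinct almost surely, so q = 1.
(Algebraic check: The pgf is f(s) = 7/18 + 71/234·s + 4/13·s². The extinction probability q is the smallest fixed point of f in [0, 1]. Setting s = f(s):
  4/13·s² + (71/234 − 1)·s + 7/18 = 0
  4/13·s² − (7/18 + 4/13)·s + 7/18 = 0
which factors as (s − 1)·(4/13·s − 7/18) = 0, giving roots s = 1 and s = (7/18)/(4/13) = 91/72. Since 91/72 ≥ 1, the smallest root in [0, 1] is s = 1.)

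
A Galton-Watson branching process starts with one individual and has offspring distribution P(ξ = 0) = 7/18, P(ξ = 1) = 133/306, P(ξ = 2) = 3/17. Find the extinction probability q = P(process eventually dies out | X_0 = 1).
q = 1

Mean offspring μ = 0·7/18 + 1·133/306 + 2·3/17 = 241/306 ≤ 1. For μ ≤ 1 with offspring not concentrated at 1, the Galton-Watson process goes extinct almost surely, so q = 1.
(Algebraic check: The pgf is f(s) = 7/18 + 133/306·s + 3/17·s². The extinction probability q is the smallest fixed point of f in [0, 1]. Setting s = f(s):
  3/17·s² + (133/306 − 1)·s + 7/18 = 0
  3/17·s² − (7/18 + 3/17)·s + 7/18 = 0
which factors as (s − 1)·(3/17·s − 7/18) = 0, giving roots s = 1 and s = (7/18)/(3/17) = 119/54. Since 119/54 ≥ 1, the smallest root in [0, 1] is s = 1.)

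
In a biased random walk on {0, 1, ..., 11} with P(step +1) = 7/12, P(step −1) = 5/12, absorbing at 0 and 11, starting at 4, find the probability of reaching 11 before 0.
P(hit 11 before 0) = (1 − (5/7)^4) / (1 − (5/7)^11) = 731306184/964249309

Let u_k denote P(reach 11 before 0 | start at k). Boundary: u_0 = 0, u_11 = 1. Recurrence: u_k = 7/12·u_{k+1} + 5/12·u_{k-1} for 1 ≤ k ≤ 10. Try u_k = A + B·r^k with r = q/p = (5/12)/(7/12) = 5/7. Substitution satisfies the recurrence; boundary conditions give:
  u_k = (1 − r^k) / (1 − r^N) = (1 − (5/7)^4) / (1 − (5/7)^11) = 731306184/964249309.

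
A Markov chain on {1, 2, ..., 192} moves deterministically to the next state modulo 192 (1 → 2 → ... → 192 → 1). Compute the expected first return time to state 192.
E[T_192 | X_0 = 192] = 192

The chain cycles deterministically, so starting at state 192 it returns in exactly 192 steps. Equivalently, the stationary distribution is uniform π_j = 1/192 for every state j, so by Kac's formula E[T_192] = 1/π_192 = 192.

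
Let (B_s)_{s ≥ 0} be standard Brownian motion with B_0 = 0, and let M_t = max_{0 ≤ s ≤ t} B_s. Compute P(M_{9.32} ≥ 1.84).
P(M_{9.32} ≥ 1.84) = 2·P(B_{9.32} ≥ 1.84) = 2(1 − Φ(1.84/√9.32)) ≈ 0.5467

By the reflection principle for Brownian motion, P(M_t ≥ a) = 2 · P(B_t ≥ a) for a ≥ 0. Since B_t ~ N(0, t), P(B_t ≥ 1.84) = 1 − Φ(1.84/√t) = 1 − Φ(1.84/√9.32) = 1 − Φ(0.6027). So
  P(M_{9.32} ≥ 1.84) = 2(1 − Φ(0.6027)) ≈ 0.5467.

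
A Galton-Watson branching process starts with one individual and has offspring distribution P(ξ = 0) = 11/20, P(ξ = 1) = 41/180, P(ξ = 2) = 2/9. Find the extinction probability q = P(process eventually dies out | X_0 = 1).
q = 1

Mean offspring μ = 0·11/20 + 1·41/180 + 2·2/9 = 121/180 ≤ 1. For μ ≤ 1 with offspring not concentrated at 1, the Galton-Watson process goes extinct almost surely, so q = 1.
(Algebraic check: The pgf is f(s) = 11/20 + 41/180·s + 2/9·s². The extinction probability q is the smallest fixed point of f in [0, 1]. Setting s = f(s):
  2/9·s² + (41/180 − 1)·s + 11/20 = 0
  2/9·s² − (11/20 + 2/9)·s + 11/20 = 0
which factors as (s − 1)·(2/9·s − 11/20) = 0, giving roots s = 1 and s = (11/20)/(2/9) = 99/40. Since 99/40 ≥ 1, the smallest root in [0, 1] is s = 1.)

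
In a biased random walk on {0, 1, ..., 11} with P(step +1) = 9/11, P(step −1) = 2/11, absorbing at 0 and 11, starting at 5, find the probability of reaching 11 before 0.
P(hit 11 before 0) = (1 − (2/9)^5) / (1 − (2/9)^11) = 4480579071/4483008223

Let u_k denote P(reach 11 before 0 | start at k). Boundary: u_0 = 0, u_11 = 1. Recurrence: u_k = 9/11·u_{k+1} + 2/11·u_{k-1} for 1 ≤ k ≤ 10. Try u_k = A + B·r^k with r = q/p = (2/11)/(9/11) = 2/9. Substitution satisfies the recurrence; boundary conditions give:
  u_k = (1 − r^k) / (1 − r^N) = (1 − (2/9)^5) / (1 − (2/9)^11) = 4480579071/4483008223.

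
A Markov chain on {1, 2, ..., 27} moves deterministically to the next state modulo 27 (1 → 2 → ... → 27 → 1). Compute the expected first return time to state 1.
E[T_1 | X_0 = 1] = 27

The chain cycles deterministically, so starting at state 1 it returns in exactly 27 steps. Equivalently, the stationary distribution is uniform π_j = 1/27 for every state j, so by Kac's formula E[T_1] = 1/π_1 = 27.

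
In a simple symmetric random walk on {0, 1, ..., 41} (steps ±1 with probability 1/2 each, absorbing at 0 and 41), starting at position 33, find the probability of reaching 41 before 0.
P(hit 41 before 0) = 33/41

Let u_k = P(hit 41 before 0 | start at k). Then u_0 = 0, u_41 = 1, and u_k = u_{k-1}/2 + u_{k+1}/2 for 1 ≤ k ≤ 40. This harmonic recurrence is solved by u_k = k/41, giving u_33 = 33/41.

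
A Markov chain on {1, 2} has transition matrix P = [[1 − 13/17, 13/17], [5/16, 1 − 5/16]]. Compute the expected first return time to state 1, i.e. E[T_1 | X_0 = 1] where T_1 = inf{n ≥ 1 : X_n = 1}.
E[T_1 | X_0 = 1] = 1/π_1 = 293/85

For an irreducible recurrent Markov chain with stationary distribution π, E[T_i | X_0 = i] = 1/π_i (Kac's formula). Here π_1 = (5/16)/(13/17 + 5/16) = (5/16)/(293/272) = 85/293, so E[T_1 | X_0 = 1] = 1/π_1 = (13/17 + 5/16)/(5/16) = (293/272)/(5/16) = 293/85.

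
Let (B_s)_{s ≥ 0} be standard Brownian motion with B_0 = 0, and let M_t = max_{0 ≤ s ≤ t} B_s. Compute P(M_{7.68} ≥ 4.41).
P(M_{7.68} ≥ 4.41) = 2·P(B_{7.68} ≥ 4.41) = 2(1 − Φ(4.41/√7.68)) ≈ 0.1115

By the reflection principle for Brownian motion, P(M_t ≥ a) = 2 · P(B_t ≥ a) for a ≥ 0. Since B_t ~ N(0, t), P(B_t ≥ 4.41) = 1 − Φ(4.41/√t) = 1 − Φ(4.41/√7.68) = 1 − Φ(1.5913). So
  P(M_{7.68} ≥ 4.41) = 2(1 − Φ(1.5913)) ≈ 0.1115.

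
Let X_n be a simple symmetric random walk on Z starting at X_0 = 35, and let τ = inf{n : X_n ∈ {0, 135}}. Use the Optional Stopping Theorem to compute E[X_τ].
E[X_τ] = 35

X_n is a martingale and τ is a bounded-mean stopping time (indeed τ is finite a.s. with bounded expectation since the walk is in a bounded region). By the OST, E[X_τ] = E[X_0] = 35. Equivalently: E[X_τ] = 135 · P(hit 135 first) + 0 · P(hit 0 first) = 135 · (35/135) = 35.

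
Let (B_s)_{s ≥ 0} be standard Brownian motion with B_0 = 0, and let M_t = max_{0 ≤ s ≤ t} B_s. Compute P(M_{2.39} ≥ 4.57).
P(M_{2.39} ≥ 4.57) = 2·P(B_{2.39} ≥ 4.57) = 2(1 − Φ(4.57/√2.39)) ≈ 0.0031

By the reflection principle for Brownian motion, P(M_t ≥ a) = 2 · P(B_t ≥ a) for a ≥ 0. Since B_t ~ N(0, t), P(B_t ≥ 4.57) = 1 − Φ(4.57/√t) = 1 − Φ(4.57/√2.39) = 1 − Φ(2.9561). So
  P(M_{2.39} ≥ 4.57) = 2(1 − Φ(2.9561)) ≈ 0.0031.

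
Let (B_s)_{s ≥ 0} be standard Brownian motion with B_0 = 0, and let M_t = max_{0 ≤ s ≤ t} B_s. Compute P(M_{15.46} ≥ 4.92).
P(M_{15.46} ≥ 4.92) = 2·P(B_{15.46} ≥ 4.92) = 2(1 − Φ(4.92/√15.46)) ≈ 0.2108

By the reflection principle for Brownian motion, P(M_t ≥ a) = 2 · P(B_t ≥ a) for a ≥ 0. Since B_t ~ N(0, t), P(B_t ≥ 4.92) = 1 − Φ(4.92/√t) = 1 − Φ(4.92/√15.46) = 1 − Φ(1.2513). So
  P(M_{15.46} ≥ 4.92) = 2(1 − Φ(1.2513)) ≈ 0.2108.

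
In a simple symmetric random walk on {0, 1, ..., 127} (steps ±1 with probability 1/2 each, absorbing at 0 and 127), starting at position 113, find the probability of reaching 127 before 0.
P(hit 127 before 0) = 113/127

Let u_k = P(hit 127 before 0 | start at k). Then u_0 = 0, u_127 = 1, and u_k = u_{k-1}/2 + u_{k+1}/2 for 1 ≤ k ≤ 126. This harmonic recurrence is solved by u_k = k/127, giving u_113 = 113/127.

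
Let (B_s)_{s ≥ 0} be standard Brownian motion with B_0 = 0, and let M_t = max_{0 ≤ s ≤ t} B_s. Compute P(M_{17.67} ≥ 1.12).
P(M_{17.67} ≥ 1.12) = 2·P(B_{17.67} ≥ 1.12) = 2(1 − Φ(1.12/√17.67)) ≈ 0.7899

By the reflection principle for Brownian motion, P(M_t ≥ a) = 2 · P(B_t ≥ a) for a ≥ 0. Since B_t ~ N(0, t), P(B_t ≥ 1.12) = 1 − Φ(1.12/√t) = 1 − Φ(1.12/√17.67) = 1 − Φ(0.2664). So
  P(M_{17.67} ≥ 1.12) = 2(1 − Φ(0.2664)) ≈ 0.7899.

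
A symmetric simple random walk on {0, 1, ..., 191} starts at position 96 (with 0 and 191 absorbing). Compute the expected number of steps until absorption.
E[τ | X_0 = 96] = 9120

Let v_k = E[τ | X_0 = k]. Boundary: v_0 = v_191 = 0. Recurrence: v_k = 1 + (v_{k-1} + v_{k+1})/2 for 1 ≤ k ≤ 190. The particular solution to v_k − (v_{k-1} + v_{k+1})/2 = 1 is v_k = −k^2. Adding homogeneous solution A + B k and matching boundaries gives v_k = k (191 − k). Substituting k = 96: v_96 = 96 · 95 = 9120.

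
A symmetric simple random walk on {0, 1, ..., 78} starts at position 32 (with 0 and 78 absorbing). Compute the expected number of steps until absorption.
E[τ | X_0 = 32] = 1472

Let v_k = E[τ | X_0 = k]. Boundary: v_0 = v_78 = 0. Recurrence: v_k = 1 + (v_{k-1} + v_{k+1})/2 for 1 ≤ k ≤ 77. The particular solution to v_k − (v_{k-1} + v_{k+1})/2 = 1 is v_k = −k^2. Adding homogeneous solution A + B k and matching boundaries gives v_k = k (78 − k). Substituting k = 32: v_32 = 32 · 46 = 1472.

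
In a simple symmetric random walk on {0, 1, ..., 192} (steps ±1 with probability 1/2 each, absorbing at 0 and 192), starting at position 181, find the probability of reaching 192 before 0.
P(hit 192 before 0) = 181/192

Let u_k = P(hit 192 before 0 | start at k). Then u_0 = 0, u_192 = 1, and u_k = u_{k-1}/2 + u_{k+1}/2 for 1 ≤ k ≤ 191. This harmonic recurrence is solved by u_k = k/192, giving u_181 = 181/192.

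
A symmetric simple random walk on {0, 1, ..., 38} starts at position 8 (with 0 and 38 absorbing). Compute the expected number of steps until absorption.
E[τ | X_0 = 8] = 240

Let v_k = E[τ | X_0 = k]. Boundary: v_0 = v_38 = 0. Recurrence: v_k = 1 + (v_{k-1} + v_{k+1})/2 for 1 ≤ k ≤ 37. The particular solution to v_k − (v_{k-1} + v_{k+1})/2 = 1 is v_k = −k^2. Adding homogeneous solution A + B k and matching boundaries gives v_k = k (38 − k). Substituting k = 8: v_8 = 8 · 30 = 240.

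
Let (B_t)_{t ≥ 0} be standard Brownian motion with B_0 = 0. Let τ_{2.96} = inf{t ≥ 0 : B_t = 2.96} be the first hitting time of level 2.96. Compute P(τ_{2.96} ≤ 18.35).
P(τ_{2.96} ≤ 18.35) = 2(1 − Φ(2.96/√18.35)) = 2(1 − Φ(0.6910)) ≈ 0.4896

By the reflection principle for standard BM, P(τ_b ≤ t) = 2 · P(B_t ≥ b). Since B_t ~ N(0, t), P(B_t ≥ 2.96) = 1 − Φ(2.96/√t) = 1 − Φ(2.96/√18.35) = 1 − Φ(0.6910) ≈ 0.24478. Doubling: P(τ_{2.96} ≤ 18.35) ≈ 2 · 0.24478 = 0.48956 ≈ 0.4896.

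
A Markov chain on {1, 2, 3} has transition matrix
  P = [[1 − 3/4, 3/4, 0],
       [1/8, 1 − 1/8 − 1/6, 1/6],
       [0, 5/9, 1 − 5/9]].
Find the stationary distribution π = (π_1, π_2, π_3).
π = (5/44, 15/22, 9/44)

This is a birth-death chain on three states, which satisfies detailed balance: π_1 · P_{12} = π_2 · P_{21} and π_2 · P_{23} = π_3 · P_{32}.
From π_1 · 3/4 = π_2 · 1/8: π_2/π_1 = (3/4)/(1/8) = 6.
From π_2 · 1/6 = π_3 · 5/9: π_3/π_2 = (1/6)/(5/9) = 3/10.
Take π_1 proportional to 1; then unnormalized π = (1, 6, 9/5). Normalize by dividing by the sum 44/5:
  π = (5/44, 15/22, 9/44).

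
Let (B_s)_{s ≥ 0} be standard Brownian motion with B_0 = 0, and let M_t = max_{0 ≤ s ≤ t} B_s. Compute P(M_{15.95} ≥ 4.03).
P(M_{15.95} ≥ 4.03) = 2·P(B_{15.95} ≥ 4.03) = 2(1 − Φ(4.03/√15.95)) ≈ 0.3129

By the reflection principle for Brownian motion, P(M_t ≥ a) = 2 · P(B_t ≥ a) for a ≥ 0. Since B_t ~ N(0, t), P(B_t ≥ 4.03) = 1 − Φ(4.03/√t) = 1 − Φ(4.03/√15.95) = 1 − Φ(1.0091). So
  P(M_{15.95} ≥ 4.03) = 2(1 − Φ(1.0091)) ≈ 0.3129.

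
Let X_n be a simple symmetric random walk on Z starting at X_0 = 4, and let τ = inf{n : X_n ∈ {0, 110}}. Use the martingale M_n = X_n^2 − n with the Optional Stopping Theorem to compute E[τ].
E[τ] = 424

M_n = X_n^2 − n is a martingale (since E[X_{n+1}^2 | F_n] = X_n^2 + 1). By OST (τ has finite mean in a bounded region), E[M_τ] = E[M_0] = X_0^2 − 0 = 4^2 = 16. Also E[M_τ] = E[X_τ^2] − E[τ]. The walk exits at 0 or 110, with P(hit 110 first) = 4/110, so E[X_τ^2] = 110^2 · 4/110 + 0 = 440. Thus E[τ] = E[X_τ^2] − E[M_τ] = 440 − 16 = 424 = 4(110 − 4) = 424.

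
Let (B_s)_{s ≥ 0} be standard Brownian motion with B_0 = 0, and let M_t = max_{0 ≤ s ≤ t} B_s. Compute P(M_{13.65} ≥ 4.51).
P(M_{13.65} ≥ 4.51) = 2·P(B_{13.65} ≥ 4.51) = 2(1 − Φ(4.51/√13.65)) ≈ 0.2222

By the reflection principle for Brownian motion, P(M_t ≥ a) = 2 · P(B_t ≥ a) for a ≥ 0. Since B_t ~ N(0, t), P(B_t ≥ 4.51) = 1 − Φ(4.51/√t) = 1 − Φ(4.51/√13.65) = 1 − Φ(1.2207). So
  P(M_{13.65} ≥ 4.51) = 2(1 − Φ(1.2207)) ≈ 0.2222.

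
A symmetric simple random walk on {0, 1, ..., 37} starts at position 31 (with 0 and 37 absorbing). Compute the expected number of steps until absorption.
E[τ | X_0 = 31] = 186

Let v_k = E[τ | X_0 = k]. Boundary: v_0 = v_37 = 0. Recurrence: v_k = 1 + (v_{k-1} + v_{k+1})/2 for 1 ≤ k ≤ 36. The particular solution to v_k − (v_{k-1} + v_{k+1})/2 = 1 is v_k = −k^2. Adding homogeneous solution A + B k and matching boundaries gives v_k = k (37 − k). Substituting k = 31: v_31 = 31 · 6 = 186.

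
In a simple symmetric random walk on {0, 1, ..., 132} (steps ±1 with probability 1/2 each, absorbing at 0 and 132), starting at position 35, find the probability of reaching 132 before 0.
P(hit 132 before 0) = 35/132

Let u_k = P(hit 132 before 0 | start at k). Then u_0 = 0, u_132 = 1, and u_k = u_{k-1}/2 + u_{k+1}/2 for 1 ≤ k ≤ 131. This harmonic recurrence is solved by u_k = k/132, giving u_35 = 35/132.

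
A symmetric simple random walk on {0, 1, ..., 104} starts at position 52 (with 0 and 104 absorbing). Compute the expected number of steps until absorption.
E[τ | X_0 = 52] = 2704

Let v_k = E[τ | X_0 = k]. Boundary: v_0 = v_104 = 0. Recurrence: v_k = 1 + (v_{k-1} + v_{k+1})/2 for 1 ≤ k ≤ 103. The particular solution to v_k − (v_{k-1} + v_{k+1})/2 = 1 is v_k = −k^2. Adding homogeneous solution A + B k and matching boundaries gives v_k = k (104 − k). Substituting k = 52: v_52 = 52 · 52 = 2704.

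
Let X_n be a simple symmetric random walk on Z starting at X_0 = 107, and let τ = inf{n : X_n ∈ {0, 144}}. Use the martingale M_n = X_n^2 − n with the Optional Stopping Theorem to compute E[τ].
E[τ] = 3959

M_n = X_n^2 − n is a martingale (since E[X_{n+1}^2 | F_n] = X_n^2 + 1). By OST (τ has finite mean in a bounded region), E[M_τ] = E[M_0] = X_0^2 − 0 = 107^2 = 11449. Also E[M_τ] = E[X_τ^2] − E[τ]. The walk exits at 0 or 144, with P(hit 144 first) = 107/144, so E[X_τ^2] = 144^2 · 107/144 + 0 = 15408. Thus E[τ] = E[X_τ^2] − E[M_τ] = 15408 − 11449 = 3959 = 107(144 − 107) = 3959.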